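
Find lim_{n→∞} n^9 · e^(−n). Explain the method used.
lim = 0

Exponentials with base > 1 dominate every fixed polynomial: for any fixed c, n^c / e^n → 0 as n → ∞ (e.g. by the ratio test, or since e^n grows faster than any power of n). Hence n^9 · e^(−n) = n^9 / e^n → 0.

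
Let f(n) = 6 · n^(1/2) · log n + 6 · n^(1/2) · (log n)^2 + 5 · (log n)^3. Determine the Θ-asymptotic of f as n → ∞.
f(n) ∈ Θ(n^(1/2) · (log n)^2)

Compare the terms by growth order. For large n, n^a · (log n)^b dominates n^a' · (log n)^b' iff a > a', or (a = a' and b > b'). Ranking the 3 terms shows the dominant one is 6 · n^(1/2) · (log n)^2. Hence f(n) ∈ Θ(n^(1/2) · (log n)^2).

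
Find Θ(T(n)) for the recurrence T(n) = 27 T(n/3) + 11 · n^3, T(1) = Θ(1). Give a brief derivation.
T(n) = Θ(n^3 log n)

log_3 27 = 3, and f(n) = 11 · n^3 = Θ(n^(log_3 27)). This is Case 2 of the master theorem: T(n) = Θ(f(n) · log n) = Θ(n^3 log n).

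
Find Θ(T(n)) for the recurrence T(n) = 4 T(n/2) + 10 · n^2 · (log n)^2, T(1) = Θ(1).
T(n) = Θ(n^2 · (log n)^3)

Here log_2 4 = 2 and f(n) = 10 · n^2 · (log n)^2 = Θ(n^(log_2 4) · (log n)^2). This is the extended Case 2 of the master theorem (f matches the critical exponent up to log factors), giving T(n) = Θ(n^(log_2 4) · (log n)^(2+1)) = Θ(n^2 · (log n)^3).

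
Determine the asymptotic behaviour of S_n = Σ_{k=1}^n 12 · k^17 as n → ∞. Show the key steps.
S_n ~ 2 · n^18 / 3

By integral comparison (Euler-Maclaurin), Σ_{k=1}^n 12 · k^17 = 12 · ∫_0^n x^17 dx + O(n^17) = 12 · n^18/18 = 2 · n^18 / 3 + O(n^17). (Equivalently, Faulhaber's formula gives the same leading term.)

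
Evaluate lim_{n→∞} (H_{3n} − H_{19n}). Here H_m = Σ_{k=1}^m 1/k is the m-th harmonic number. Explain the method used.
lim = ln(3/19)

Euler-Maclaurin gives H_m = ln m + γ + 1/(2m) + O(1/m^2). The γ and O(1/m) terms cancel in the difference:
  H_{3n} − H_{19n} = ln(3n) − ln(19n) + O(1/n) = ln(3/19) + O(1/n).
Hence the limit is ln(3/19).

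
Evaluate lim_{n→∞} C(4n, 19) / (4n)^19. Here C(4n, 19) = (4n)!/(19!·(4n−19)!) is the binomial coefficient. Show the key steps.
lim = 1/19! = 1/121645100408832000

With N = 4n → ∞: C(N, 19) / N^19 = [N(N−1)…(N−18)] / (19! · N^19) = (1/19!) · 1 · (1 − 1/(4n)) · … · (1 − 18/(4n)). Each factor → 1 as N → ∞, so the limit is 1/19! = 1/121645100408832000.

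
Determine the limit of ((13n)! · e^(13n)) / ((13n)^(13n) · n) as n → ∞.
lim = 0

Stirling: (13n)! ~ sqrt(2π·13n) · (13n/e)^(13n). Hence
  (13n)! · e^(13n) / (13n)^(13n) ~ sqrt(2π·13n).
Dividing by n: sqrt(2π·13n) / n = sqrt(2π·13) · n^((1−2)/2), so the expression behaves like sqrt(2π·13) · n^((1−2)/2) → 0.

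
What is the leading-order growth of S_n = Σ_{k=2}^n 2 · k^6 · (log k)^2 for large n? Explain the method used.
S_n ~ 2 · n^7 · (log n)^2 / 7

By integral comparison, S_n = ∫_1^n 2 · x^6 · (log x)^2 dx + O(n^6 · (log n)^2). For the integral, the leading term of ∫_1^n x^6 (log x)^2 dx is n^7/7 · (log n)^2 (by repeated integration by parts; each step lowers the log-exponent and produces a relatively O(1/log n) correction). Hence S_n ~ 2 · n^7 · (log n)^2 / 7.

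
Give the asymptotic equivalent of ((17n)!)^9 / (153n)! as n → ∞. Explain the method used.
((17n)!)^9/(153n)! ~ ((2π·17n)^(8/2) / 3) · 9^(−9·17n)  →  0

Write N = 17n. Stirling: N! ~ sqrt(2π N)(N/e)^N and (9N)! ~ sqrt(2π·9N)·(9N/e)^(9N).
  (N!)^9/(9N)! ~ (2π N)^(9/2) (N/e)^(9N) / [sqrt(2π·9N) (9N/e)^(9N)]
     = (2π N)^(9/2) / sqrt(2π·9N) · (N/(9N))^(9N)
     = (2π N)^((9−1)/2) / 3 · 9^(−9N).
Since 9^9 > 1, the factor 9^(−9N) decays exponentially, so the ratio → 0. Substituting N = 17n gives the stated form.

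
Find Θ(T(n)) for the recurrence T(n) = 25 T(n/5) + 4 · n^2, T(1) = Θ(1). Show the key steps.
T(n) = Θ(n^2 log n)

log_5 25 = 2, and f(n) = 4 · n^2 = Θ(n^(log_5 25)). This is Case 2 of the master theorem: T(n) = Θ(f(n) · log n) = Θ(n^2 log n).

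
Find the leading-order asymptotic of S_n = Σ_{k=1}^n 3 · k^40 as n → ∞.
S_n ~ 3 · n^41 / 41

By integral comparison (Euler-Maclaurin), Σ_{k=1}^n 3 · k^40 = 3 · ∫_0^n x^40 dx + O(n^40) = 3 · n^41/41 + O(n^40). (Equivalently, Faulhaber's formula gives the same leading term.)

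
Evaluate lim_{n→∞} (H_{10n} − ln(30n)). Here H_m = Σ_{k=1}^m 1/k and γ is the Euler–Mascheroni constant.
lim = −ln 3 + γ

By Euler-Maclaurin, H_m = ln m + γ + O(1/m). So
  H_{10n} − ln(30n) = ln(10n) + γ − ln(30n) + O(1/n)
                       = ln(10/30) + γ + O(1/n).
Hence the limit is ln(10/30) + γ (= −ln 3).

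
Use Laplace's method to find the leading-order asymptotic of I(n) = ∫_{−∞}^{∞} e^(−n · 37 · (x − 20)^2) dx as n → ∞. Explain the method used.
I(n) = sqrt(π/(37n))

Here φ(x) = 37 · (x − 20)^2 has its unique minimum at x* = 20 with φ(x*) = 0 and φ''(x*) = 74. Laplace's method gives
  I(n) ~ e^(−n φ(x*)) · sqrt(2π / (n · φ''(x*))) = sqrt(2π / (74n)) = sqrt(π/(37n)).
This is exact: substituting u = (x − 20)·sqrt(37n) gives I(n) = (1/sqrt(37n)) ∫_{−∞}^{∞} e^(−u^2) du = sqrt(π/(37n)).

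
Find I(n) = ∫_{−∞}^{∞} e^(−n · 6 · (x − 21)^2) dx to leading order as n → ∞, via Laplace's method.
I(n) = sqrt(π/(6n))

Here φ(x) = 6 · (x − 21)^2 has its unique minimum at x* = 21 with φ(x*) = 0 and φ''(x*) = 12. Laplace's method gives
  I(n) ~ e^(−n φ(x*)) · sqrt(2π / (n · φ''(x*))) = sqrt(2π / (12n)) = sqrt(π/(6n)).
This is exact: substituting u = (x − 21)·sqrt(6n) gives I(n) = (1/sqrt(6n)) ∫_{−∞}^{∞} e^(−u^2) du = sqrt(π/(6n)).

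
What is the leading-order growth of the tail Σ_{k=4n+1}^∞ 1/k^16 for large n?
Σ_{k>4n} 1/k^16 ~ 1/(15 · (4n)^15)

Compare to the integral: ∫_{4n}^∞ x^(−16) dx = [−x^(−15)/15]_{4n}^∞ = 1/((16−1)·(4n)^15). Euler-Maclaurin then gives
  Σ_{k>4n} 1/k^16 = ∫_{4n}^∞ dx/x^16 − 1/(2·(4n)^16) + O(1/(4n)^17).
(Equivalently this is ζ(16) − Σ_{k≤4n} 1/k^16.)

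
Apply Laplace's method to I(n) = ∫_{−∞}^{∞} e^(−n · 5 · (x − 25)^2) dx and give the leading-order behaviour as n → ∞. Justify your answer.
I(n) = sqrt(π/(5n))

Here φ(x) = 5 · (x − 25)^2 has its unique minimum at x* = 25 with φ(x*) = 0 and φ''(x*) = 10. Laplace's method gives
  I(n) ~ e^(−n φ(x*)) · sqrt(2π / (n · φ''(x*))) = sqrt(2π / (10n)) = sqrt(π/(5n)).
This is exact: substituting u = (x − 25)·sqrt(5n) gives I(n) = (1/sqrt(5n)) ∫_{−∞}^{∞} e^(−u^2) du = sqrt(π/(5n)).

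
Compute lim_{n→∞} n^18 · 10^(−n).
lim = 0

Exponentials with base > 1 dominate every fixed polynomial: for any fixed c, n^c / 10^n → 0 as n → ∞ (e.g. by the ratio test, or by writing 10^n = e^(n ln 10) and noting e^(n ln 10) / n^c → ∞). Hence n^18 · 10^(−n) = n^18 / 10^n → 0.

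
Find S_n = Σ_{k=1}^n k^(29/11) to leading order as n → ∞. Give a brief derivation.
S_n ~ (11/40) · n^(40/11)

Integral comparison: Σ_{k=1}^n k^(29/11) = ∫_0^n x^(29/11) dx + O(n^(29/11)). The integral is n^(1 + 29/11) / (1 + 29/11) = n^((29+11)/11) / ((29+11)/11) = (11/40) · n^(40/11).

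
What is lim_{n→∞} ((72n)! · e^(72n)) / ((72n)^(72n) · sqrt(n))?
lim = sqrt(2π·72)

Stirling: (72n)! ~ sqrt(2π·72n) · (72n/e)^(72n). Hence
  (72n)! · e^(72n) / (72n)^(72n) ~ sqrt(2π·72n).
Dividing by sqrt(n): sqrt(2π·72n) / sqrt(n) = sqrt(2π·72) · n^((1−1)/2), so the limit is sqrt(2π·72).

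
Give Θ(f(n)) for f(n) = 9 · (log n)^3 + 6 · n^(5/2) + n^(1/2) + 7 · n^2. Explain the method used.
f(n) ∈ Θ(n^(5/2))

Compare the terms by growth order. For large n, n^a · (log n)^b dominates n^a' · (log n)^b' iff a > a', or (a = a' and b > b'). Ranking the 4 terms shows the dominant one is 6 · n^(5/2). Hence f(n) ∈ Θ(n^(5/2)).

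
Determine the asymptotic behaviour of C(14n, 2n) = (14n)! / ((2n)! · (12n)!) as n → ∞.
C(14n, 2n) ~ (823543/46656)^(2n) · sqrt(7/(12π·2n))

Write N = 2n. Apply Stirling to each factorial:
  (7N)! ~ sqrt(2π·7N) · (7N/e)^(7N),
  N! ~ sqrt(2π N) · (N/e)^N,
  (6N)! ~ sqrt(2π·6N) · (6N/e)^(6N).
The exponential factors combine to (7N)^(7N) / (N^N · (6N)^(6N)) = 7^(7N)/6^(6N) = (7^7/6^6)^N = (823543/46656)^N.
The square-root prefactors combine to sqrt(2π·7N) / (sqrt(2π N)·sqrt(2π·6N)) = sqrt(7 / (2π·6·N)) = sqrt(7/(12π·2n)).
Substituting N = 2n: C(14n, 2n) ~ (823543/46656)^(2n) · sqrt(7/(12π·2n)).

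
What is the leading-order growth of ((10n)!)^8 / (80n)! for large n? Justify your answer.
((10n)!)^8/(80n)! ~ ((2π·10n)^(7/2) / sqrt(8)) · 8^(−8·10n)  →  0

Write N = 10n. Stirling: N! ~ sqrt(2π N)(N/e)^N and (8N)! ~ sqrt(2π·8N)·(8N/e)^(8N).
  (N!)^8/(8N)! ~ (2π N)^(8/2) (N/e)^(8N) / [sqrt(2π·8N) (8N/e)^(8N)]
     = (2π N)^(8/2) / sqrt(2π·8N) · (N/(8N))^(8N)
     = (2π N)^((8−1)/2) / sqrt(8) · 8^(−8N).
Since 8^8 > 1, the factor 8^(−8N) decays exponentially, so the ratio → 0. Substituting N = 10n gives the stated form.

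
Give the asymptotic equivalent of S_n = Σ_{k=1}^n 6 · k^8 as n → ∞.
S_n ~ 2 · n^9 / 3

By integral comparison (Euler-Maclaurin), Σ_{k=1}^n 6 · k^8 = 6 · ∫_0^n x^8 dx + O(n^8) = 6 · n^9/9 = 2 · n^9 / 3 + O(n^8). (Equivalently, Faulhaber's formula gives the same leading term.)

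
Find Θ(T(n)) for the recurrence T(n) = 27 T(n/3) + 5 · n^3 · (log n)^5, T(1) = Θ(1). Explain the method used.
T(n) = Θ(n^3 · (log n)^6)

Here log_3 27 = 3 and f(n) = 5 · n^3 · (log n)^5 = Θ(n^(log_3 27) · (log n)^5). This is the extended Case 2 of the master theorem (f matches the critical exponent up to log factors), giving T(n) = Θ(n^(log_3 27) · (log n)^(5+1)) = Θ(n^3 · (log n)^6).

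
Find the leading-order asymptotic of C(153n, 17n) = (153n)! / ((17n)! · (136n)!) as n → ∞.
C(153n, 17n) ~ (387420489/16777216)^(17n) · sqrt(9/(16π·17n))

Write N = 17n. Apply Stirling to each factorial:
  (9N)! ~ sqrt(2π·9N) · (9N/e)^(9N),
  N! ~ sqrt(2π N) · (N/e)^N,
  (8N)! ~ sqrt(2π·8N) · (8N/e)^(8N).
The exponential factors combine to (9N)^(9N) / (N^N · (8N)^(8N)) = 9^(9N)/8^(8N) = (9^9/8^8)^N = (387420489/16777216)^N.
The square-root prefactors combine to sqrt(2π·9N) / (sqrt(2π N)·sqrt(2π·8N)) = sqrt(9 / (2π·8·N)) = sqrt(9/(16π·17n)).
Substituting N = 17n: C(153n, 17n) ~ (387420489/16777216)^(17n) · sqrt(9/(16π·17n)).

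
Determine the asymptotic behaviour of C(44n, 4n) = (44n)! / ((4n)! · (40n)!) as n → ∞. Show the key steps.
C(44n, 4n) ~ (285311670611/10000000000)^(4n) · sqrt(11/(20π·4n))

Write N = 4n. Apply Stirling to each factorial:
  (11N)! ~ sqrt(2π·11N) · (11N/e)^(11N),
  N! ~ sqrt(2π N) · (N/e)^N,
  (10N)! ~ sqrt(2π·10N) · (10N/e)^(10N).
The exponential factors combine to (11N)^(11N) / (N^N · (10N)^(10N)) = 11^(11N)/10^(10N) = (11^11/10^10)^N = (285311670611/10000000000)^N.
The square-root prefactors combine to sqrt(2π·11N) / (sqrt(2π N)·sqrt(2π·10N)) = sqrt(11 / (2π·10·N)) = sqrt(11/(20π·4n)).
Substituting N = 4n: C(44n, 4n) ~ (285311670611/10000000000)^(4n) · sqrt(11/(20π·4n)).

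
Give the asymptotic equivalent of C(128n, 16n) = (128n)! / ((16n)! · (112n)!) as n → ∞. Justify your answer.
C(128n, 16n) ~ (16777216/823543)^(16n) · sqrt(4/(7π·16n))

Write N = 16n. Apply Stirling to each factorial:
  (8N)! ~ sqrt(2π·8N) · (8N/e)^(8N),
  N! ~ sqrt(2π N) · (N/e)^N,
  (7N)! ~ sqrt(2π·7N) · (7N/e)^(7N).
The exponential factors combine to (8N)^(8N) / (N^N · (7N)^(7N)) = 8^(8N)/7^(7N) = (8^8/7^7)^N = (16777216/823543)^N.
The square-root prefactors combine to sqrt(2π·8N) / (sqrt(2π N)·sqrt(2π·7N)) = sqrt(8 / (2π·7·N)) = sqrt(4/(7π·16n)).
Substituting N = 16n: C(128n, 16n) ~ (16777216/823543)^(16n) · sqrt(4/(7π·16n)).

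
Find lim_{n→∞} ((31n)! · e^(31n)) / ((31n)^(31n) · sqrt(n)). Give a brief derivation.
lim = sqrt(2π·31)

Stirling: (31n)! ~ sqrt(2π·31n) · (31n/e)^(31n). Hence
  (31n)! · e^(31n) / (31n)^(31n) ~ sqrt(2π·31n).
Dividing by sqrt(n): sqrt(2π·31n) / sqrt(n) = sqrt(2π·31) · n^((1−1)/2), so the limit is sqrt(2π·31).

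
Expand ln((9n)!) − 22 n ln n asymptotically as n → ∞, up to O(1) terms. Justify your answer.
ln((9n)!) − 22 n ln n = −13 n ln n + 9(ln 9 − 1) n + (1/2) ln(2π·9n) + O(1/n)

Stirling: ln((9n)!) = 9n ln(9n) − 9n + (1/2) ln(2π·9n) + O(1/n).
Expand 9n ln(9n) = 9n (ln n + ln 9) = 9n ln n + 9n ln 9.
Subtract 22n ln n: leading term is (9 − 22) n ln n = −13 n ln n. The next term is 9n ln 9 − 9n = 9(ln 9 − 1) n. Then the (1/2) ln(2π·9n) correction.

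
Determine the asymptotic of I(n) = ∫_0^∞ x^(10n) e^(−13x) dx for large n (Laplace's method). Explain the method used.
I(n) ~ (sqrt(2π·10n) / 13) · (10n/(13e))^(10n)

Write the integrand as exp(10n ln x − 13x) and set f(x) = 10n ln x − 13x. Then f'(x) = 10n/x − 13 = 0 at x* = 10n/13, and f''(x*) = −10n/x*^2 = −13^2/(10n). Laplace's method (interior maximum) gives
  I(n) ~ e^(f(x*)) · sqrt(2π / |f''(x*)|)
        = exp(10n ln(10n/13) − 10n) · sqrt(2π · 10n / 13^2)
        = (10n/13)^(10n) e^(−10n) · sqrt(2π·10n) / 13
        = (sqrt(2π·10n) / 13) · (10n/(13e))^(10n).
This matches Γ(10n+1)/13^(10n+1) with Stirling applied to Γ.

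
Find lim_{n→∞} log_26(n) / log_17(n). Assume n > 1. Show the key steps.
lim = ln(17) / ln(26) = log_26(17)

Change of base: log_26(n) = ln n / ln 26 and log_17(n) = ln n / ln 17. The ratio is (ln n / ln 26) · (ln 17 / ln n) = ln 17 / ln 26, a constant independent of n. So the limit is ln 17 / ln 26 = log_26(17).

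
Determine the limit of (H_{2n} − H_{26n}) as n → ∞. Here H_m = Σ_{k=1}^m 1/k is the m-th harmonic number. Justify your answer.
lim = ln(2/26) = −ln 13

Euler-Maclaurin gives H_m = ln m + γ + 1/(2m) + O(1/m^2). The γ and O(1/m) terms cancel in the difference:
  H_{2n} − H_{26n} = ln(2n) − ln(26n) + O(1/n) = ln(2/26) + O(1/n).
Hence the limit is ln(2/26) = −ln 13.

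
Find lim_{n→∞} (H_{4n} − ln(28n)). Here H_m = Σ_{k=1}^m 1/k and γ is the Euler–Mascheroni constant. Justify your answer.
lim = −ln 7 + γ

By Euler-Maclaurin, H_m = ln m + γ + O(1/m). So
  H_{4n} − ln(28n) = ln(4n) + γ − ln(28n) + O(1/n)
                       = ln(4/28) + γ + O(1/n).
Hence the limit is ln(4/28) + γ (= −ln 7).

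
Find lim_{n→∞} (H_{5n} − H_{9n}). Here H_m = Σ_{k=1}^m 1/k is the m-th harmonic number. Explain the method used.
lim = ln(5/9)

Euler-Maclaurin gives H_m = ln m + γ + 1/(2m) + O(1/m^2). The γ and O(1/m) terms cancel in the difference:
  H_{5n} − H_{9n} = ln(5n) − ln(9n) + O(1/n) = ln(5/9) + O(1/n).
Hence the limit is ln(5/9).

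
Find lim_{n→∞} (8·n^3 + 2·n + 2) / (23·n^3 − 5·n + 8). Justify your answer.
lim = 8/23

For large n the leading n^3 terms dominate both numerator and denominator. Dividing top and bottom by n^3, every other term tends to 0, leaving 8/23.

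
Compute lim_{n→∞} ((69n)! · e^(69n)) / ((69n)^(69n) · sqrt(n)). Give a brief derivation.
lim = sqrt(2π·69)

Stirling: (69n)! ~ sqrt(2π·69n) · (69n/e)^(69n). Hence
  (69n)! · e^(69n) / (69n)^(69n) ~ sqrt(2π·69n).
Dividing by sqrt(n): sqrt(2π·69n) / sqrt(n) = sqrt(2π·69) · n^((1−1)/2), so the limit is sqrt(2π·69).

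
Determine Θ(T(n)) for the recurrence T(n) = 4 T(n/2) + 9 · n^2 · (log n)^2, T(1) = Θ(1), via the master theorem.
T(n) = Θ(n^2 · (log n)^3)

Here log_2 4 = 2 and f(n) = 9 · n^2 · (log n)^2 = Θ(n^(log_2 4) · (log n)^2). This is the extended Case 2 of the master theorem (f matches the critical exponent up to log factors), giving T(n) = Θ(n^(log_2 4) · (log n)^(2+1)) = Θ(n^2 · (log n)^3).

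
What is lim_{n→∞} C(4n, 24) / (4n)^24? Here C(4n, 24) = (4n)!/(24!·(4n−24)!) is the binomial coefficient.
lim = 1/24! = 1/620448401733239439360000

With N = 4n → ∞: C(N, 24) / N^24 = [N(N−1)…(N−23)] / (24! · N^24) = (1/24!) · 1 · (1 − 1/(4n)) · … · (1 − 23/(4n)). Each factor → 1 as N → ∞, so the limit is 1/24! = 1/620448401733239439360000.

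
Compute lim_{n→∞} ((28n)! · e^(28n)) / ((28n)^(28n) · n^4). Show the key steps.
lim = 0

Stirling: (28n)! ~ sqrt(2π·28n) · (28n/e)^(28n). Hence
  (28n)! · e^(28n) / (28n)^(28n) ~ sqrt(2π·28n).
Dividing by n^4: sqrt(2π·28n) / n^4 = sqrt(2π·28) · n^((1−8)/2), so the expression behaves like sqrt(2π·28) · n^((1−8)/2) → 0.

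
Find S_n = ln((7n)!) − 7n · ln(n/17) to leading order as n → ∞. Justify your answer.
S_n ~ 7n · (ln 119 − 1) + O(ln n)

Stirling: ln((7n)!) = 7n ln(7n) − 7n + O(ln n).
  S_n = 7n ln(7n) − 7n − 7n ln(n/17) + O(ln n)
      = 7n ln(7n) − 7n ln n + 7n ln 17 − 7n + O(ln n)
      = 7n ln 7 + 7n ln 17 − 7n + O(ln n)
      = 7n (ln 119 − 1) + O(ln n).
Numerically ln(119) − 1 ≈ 3.7791.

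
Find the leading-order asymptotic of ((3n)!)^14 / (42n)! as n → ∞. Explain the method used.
((3n)!)^14/(42n)! ~ ((2π·3n)^(13/2) / sqrt(14)) · 14^(−14·3n)  →  0

Write N = 3n. Stirling: N! ~ sqrt(2π N)(N/e)^N and (14N)! ~ sqrt(2π·14N)·(14N/e)^(14N).
  (N!)^14/(14N)! ~ (2π N)^(14/2) (N/e)^(14N) / [sqrt(2π·14N) (14N/e)^(14N)]
     = (2π N)^(14/2) / sqrt(2π·14N) · (N/(14N))^(14N)
     = (2π N)^((14−1)/2) / sqrt(14) · 14^(−14N).
Since 14^14 > 1, the factor 14^(−14N) decays exponentially, so the ratio → 0. Substituting N = 3n gives the stated form.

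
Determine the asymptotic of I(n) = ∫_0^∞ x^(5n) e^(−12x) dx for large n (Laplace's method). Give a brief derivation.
I(n) ~ (sqrt(2π·5n) / 12) · (5n/(12e))^(5n)

Write the integrand as exp(5n ln x − 12x) and set f(x) = 5n ln x − 12x. Then f'(x) = 5n/x − 12 = 0 at x* = 5n/12, and f''(x*) = −5n/x*^2 = −12^2/(5n). Laplace's method (interior maximum) gives
  I(n) ~ e^(f(x*)) · sqrt(2π / |f''(x*)|)
        = exp(5n ln(5n/12) − 5n) · sqrt(2π · 5n / 12^2)
        = (5n/12)^(5n) e^(−5n) · sqrt(2π·5n) / 12
        = (sqrt(2π·5n) / 12) · (5n/(12e))^(5n).
This matches Γ(5n+1)/12^(5n+1) with Stirling applied to Γ.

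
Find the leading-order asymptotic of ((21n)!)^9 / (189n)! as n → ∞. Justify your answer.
((21n)!)^9/(189n)! ~ ((2π·21n)^(8/2) / 3) · 9^(−9·21n)  →  0

Write N = 21n. Stirling: N! ~ sqrt(2π N)(N/e)^N and (9N)! ~ sqrt(2π·9N)·(9N/e)^(9N).
  (N!)^9/(9N)! ~ (2π N)^(9/2) (N/e)^(9N) / [sqrt(2π·9N) (9N/e)^(9N)]
     = (2π N)^(9/2) / sqrt(2π·9N) · (N/(9N))^(9N)
     = (2π N)^((9−1)/2) / 3 · 9^(−9N).
Since 9^9 > 1, the factor 9^(−9N) decays exponentially, so the ratio → 0. Substituting N = 21n gives the stated form.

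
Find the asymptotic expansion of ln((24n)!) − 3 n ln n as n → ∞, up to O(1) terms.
ln((24n)!) − 3 n ln n = 21 n ln n + 24(ln 24 − 1) n + (1/2) ln(2π·24n) + O(1/n)

Stirling: ln((24n)!) = 24n ln(24n) − 24n + (1/2) ln(2π·24n) + O(1/n).
Expand 24n ln(24n) = 24n (ln n + ln 24) = 24n ln n + 24n ln 24.
Subtract 3n ln n: leading term is (24 − 3) n ln n = 21 n ln n. The next term is 24n ln 24 − 24n = 24(ln 24 − 1) n. Then the (1/2) ln(2π·24n) correction.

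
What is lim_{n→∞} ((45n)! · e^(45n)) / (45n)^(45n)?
lim = ∞

Stirling: (45n)! ~ sqrt(2π·45n) · (45n/e)^(45n). Hence
  (45n)! · e^(45n) / (45n)^(45n) ~ sqrt(2π·45n) = sqrt(2π·45) · sqrt(n) → ∞.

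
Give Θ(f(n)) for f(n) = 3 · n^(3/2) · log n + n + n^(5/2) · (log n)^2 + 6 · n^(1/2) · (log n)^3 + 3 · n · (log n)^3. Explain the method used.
f(n) ∈ Θ(n^(5/2) · (log n)^2)

Compare the terms by growth order. For large n, n^a · (log n)^b dominates n^a' · (log n)^b' iff a > a', or (a = a' and b > b'). Ranking the 5 terms shows the dominant one is n^(5/2) · (log n)^2. Hence f(n) ∈ Θ(n^(5/2) · (log n)^2).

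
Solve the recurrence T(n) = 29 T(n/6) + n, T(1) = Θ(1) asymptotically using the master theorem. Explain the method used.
T(n) = Θ(n^(log_6 29))

Master theorem: compare f(n) = n to n^(log_6 29) where log_6 29 ≈ 1.879. Since 1 < log_6 29, we have f(n) = O(n^(log_6 29 − ε)) for some ε > 0 — Case 1. Hence T(n) = Θ(n^(log_6 29)).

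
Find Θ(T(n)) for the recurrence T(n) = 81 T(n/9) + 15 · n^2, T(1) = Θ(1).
T(n) = Θ(n^2 log n)

log_9 81 = 2, and f(n) = 15 · n^2 = Θ(n^(log_9 81)). This is Case 2 of the master theorem: T(n) = Θ(f(n) · log n) = Θ(n^2 log n).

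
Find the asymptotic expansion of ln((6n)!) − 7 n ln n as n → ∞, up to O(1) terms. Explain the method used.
ln((6n)!) − 7 n ln n = −n ln n + 6(ln 6 − 1) n + (1/2) ln(2π·6n) + O(1/n)

Stirling: ln((6n)!) = 6n ln(6n) − 6n + (1/2) ln(2π·6n) + O(1/n).
Expand 6n ln(6n) = 6n (ln n + ln 6) = 6n ln n + 6n ln 6.
Subtract 7n ln n: leading term is (6 − 7) n ln n = −n ln n. The next term is 6n ln 6 − 6n = 6(ln 6 − 1) n. Then the (1/2) ln(2π·6n) correction.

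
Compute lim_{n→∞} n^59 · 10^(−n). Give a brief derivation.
lim = 0

Exponentials with base > 1 dominate every fixed polynomial: for any fixed c, n^c / 10^n → 0 as n → ∞ (e.g. by the ratio test, or by writing 10^n = e^(n ln 10) and noting e^(n ln 10) / n^c → ∞). Hence n^59 · 10^(−n) = n^59 / 10^n → 0.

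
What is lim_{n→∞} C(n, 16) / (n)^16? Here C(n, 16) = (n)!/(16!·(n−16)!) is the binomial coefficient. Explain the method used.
lim = 1/16! = 1/20922789888000

With N = n → ∞: C(N, 16) / N^16 = [N(N−1)…(N−15)] / (16! · N^16) = (1/16!) · 1 · (1 − 1/n) · … · (1 − 15/n). Each factor → 1 as N → ∞, so the limit is 1/16! = 1/20922789888000.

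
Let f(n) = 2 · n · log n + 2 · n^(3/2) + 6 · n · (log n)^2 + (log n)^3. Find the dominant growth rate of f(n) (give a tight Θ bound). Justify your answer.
f(n) ∈ Θ(n^(3/2))

Compare the terms by growth order. For large n, n^a · (log n)^b dominates n^a' · (log n)^b' iff a > a', or (a = a' and b > b'). Ranking the 4 terms shows the dominant one is 2 · n^(3/2). Hence f(n) ∈ Θ(n^(3/2)).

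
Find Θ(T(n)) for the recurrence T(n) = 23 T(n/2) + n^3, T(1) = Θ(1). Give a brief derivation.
T(n) = Θ(n^(log_2 23))

Master theorem: compare f(n) = n^3 to n^(log_2 23) where log_2 23 ≈ 4.524. Since 3 < log_2 23, we have f(n) = O(n^(log_2 23 − ε)) for some ε > 0 — Case 1. Hence T(n) = Θ(n^(log_2 23)).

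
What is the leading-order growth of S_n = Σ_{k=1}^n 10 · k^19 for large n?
S_n ~ n^20 / 2

By integral comparison (Euler-Maclaurin), Σ_{k=1}^n 10 · k^19 = 10 · ∫_0^n x^19 dx + O(n^19) = 10 · n^20/20 = n^20 / 2 + O(n^19). (Equivalently, Faulhaber's formula gives the same leading term.)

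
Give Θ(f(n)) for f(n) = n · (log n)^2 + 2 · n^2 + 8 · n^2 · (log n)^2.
f(n) ∈ Θ(n^2 · (log n)^2)

Compare the terms by growth order. For large n, n^a · (log n)^b dominates n^a' · (log n)^b' iff a > a', or (a = a' and b > b'). Ranking the 3 terms shows the dominant one is 8 · n^2 · (log n)^2. Hence f(n) ∈ Θ(n^2 · (log n)^2).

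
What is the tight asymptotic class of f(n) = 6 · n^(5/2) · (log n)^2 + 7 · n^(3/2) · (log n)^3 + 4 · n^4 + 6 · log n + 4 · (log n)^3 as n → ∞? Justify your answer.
f(n) ∈ Θ(n^4)

Compare the terms by growth order. For large n, n^a · (log n)^b dominates n^a' · (log n)^b' iff a > a', or (a = a' and b > b'). Ranking the 5 terms shows the dominant one is 4 · n^4. Hence f(n) ∈ Θ(n^4).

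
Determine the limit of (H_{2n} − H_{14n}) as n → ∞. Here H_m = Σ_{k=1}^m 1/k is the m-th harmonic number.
lim = ln(2/14) = −ln 7

Euler-Maclaurin gives H_m = ln m + γ + 1/(2m) + O(1/m^2). The γ and O(1/m) terms cancel in the difference:
  H_{2n} − H_{14n} = ln(2n) − ln(14n) + O(1/n) = ln(2/14) + O(1/n).
Hence the limit is ln(2/14) = −ln 7.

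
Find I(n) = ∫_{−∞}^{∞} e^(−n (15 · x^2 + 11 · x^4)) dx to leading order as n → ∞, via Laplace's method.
I(n) ~ sqrt(π/(15n))

φ(x) = 15 · x^2 + 11 · x^4 has its unique global minimum at x* = 0 (since φ'(x) = 30x + 44x^3 = 0 only at x = 0 for real x with both coefficients positive, and φ → ∞ as |x| → ∞). At x* = 0, φ(0) = 0 and φ''(0) = 30. Laplace's method then gives
  I(n) ~ sqrt(2π / (n · φ''(0))) · e^(−n φ(0)) = sqrt(2π / (30n)) = sqrt(π/(15n)).
The 11 · x^4 term contributes only at subleading order (an O(1/n) relative correction).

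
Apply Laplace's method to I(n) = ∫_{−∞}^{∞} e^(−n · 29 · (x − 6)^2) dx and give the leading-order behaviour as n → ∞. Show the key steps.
I(n) = sqrt(π/(29n))

Here φ(x) = 29 · (x − 6)^2 has its unique minimum at x* = 6 with φ(x*) = 0 and φ''(x*) = 58. Laplace's method gives
  I(n) ~ e^(−n φ(x*)) · sqrt(2π / (n · φ''(x*))) = sqrt(2π / (58n)) = sqrt(π/(29n)).
This is exact: substituting u = (x − 6)·sqrt(29n) gives I(n) = (1/sqrt(29n)) ∫_{−∞}^{∞} e^(−u^2) du = sqrt(π/(29n)).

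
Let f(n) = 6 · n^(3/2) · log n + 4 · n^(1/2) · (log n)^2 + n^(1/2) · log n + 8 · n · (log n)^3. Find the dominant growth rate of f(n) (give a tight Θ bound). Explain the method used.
f(n) ∈ Θ(n^(3/2) · log n)

Compare the terms by growth order. For large n, n^a · (log n)^b dominates n^a' · (log n)^b' iff a > a', or (a = a' and b > b'). Ranking the 4 terms shows the dominant one is 6 · n^(3/2) · log n. Hence f(n) ∈ Θ(n^(3/2) · log n).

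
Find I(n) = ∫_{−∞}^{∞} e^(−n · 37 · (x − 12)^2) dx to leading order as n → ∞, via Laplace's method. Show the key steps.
I(n) = sqrt(π/(37n))

Here φ(x) = 37 · (x − 12)^2 has its unique minimum at x* = 12 with φ(x*) = 0 and φ''(x*) = 74. Laplace's method gives
  I(n) ~ e^(−n φ(x*)) · sqrt(2π / (n · φ''(x*))) = sqrt(2π / (74n)) = sqrt(π/(37n)).
This is exact: substituting u = (x − 12)·sqrt(37n) gives I(n) = (1/sqrt(37n)) ∫_{−∞}^{∞} e^(−u^2) du = sqrt(π/(37n)).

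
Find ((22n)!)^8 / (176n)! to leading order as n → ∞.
((22n)!)^8/(176n)! ~ ((2π·22n)^(7/2) / sqrt(8)) · 8^(−8·22n)  →  0

Write N = 22n. Stirling: N! ~ sqrt(2π N)(N/e)^N and (8N)! ~ sqrt(2π·8N)·(8N/e)^(8N).
  (N!)^8/(8N)! ~ (2π N)^(8/2) (N/e)^(8N) / [sqrt(2π·8N) (8N/e)^(8N)]
     = (2π N)^(8/2) / sqrt(2π·8N) · (N/(8N))^(8N)
     = (2π N)^((8−1)/2) / sqrt(8) · 8^(−8N).
Since 8^8 > 1, the factor 8^(−8N) decays exponentially, so the ratio → 0. Substituting N = 22n gives the stated form.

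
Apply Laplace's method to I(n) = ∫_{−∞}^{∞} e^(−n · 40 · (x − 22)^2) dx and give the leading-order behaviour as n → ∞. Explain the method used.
I(n) = sqrt(π/(40n))

Here φ(x) = 40 · (x − 22)^2 has its unique minimum at x* = 22 with φ(x*) = 0 and φ''(x*) = 80. Laplace's method gives
  I(n) ~ e^(−n φ(x*)) · sqrt(2π / (n · φ''(x*))) = sqrt(2π / (80n)) = sqrt(π/(40n)).
This is exact: substituting u = (x − 22)·sqrt(40n) gives I(n) = (1/sqrt(40n)) ∫_{−∞}^{∞} e^(−u^2) du = sqrt(π/(40n)).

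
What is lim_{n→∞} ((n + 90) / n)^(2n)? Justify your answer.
lim = e^180

Rewrite as (1 + 90/n)^(2n). By the standard limit (1 + x/n)^n → e^x, we have (1 + 90/n)^n → e^90, and raising to the 2nd power gives e^180.
More precisely, ln[(1 + 90/n)^(2n)] = 2n · ln(1 + 90/n) = 2n · (90/n + O(1/n^2)) = 180 + O(1/n) → 180.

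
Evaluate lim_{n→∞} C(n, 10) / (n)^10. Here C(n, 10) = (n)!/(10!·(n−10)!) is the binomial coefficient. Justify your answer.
lim = 1/10! = 1/3628800

With N = n → ∞: C(N, 10) / N^10 = [N(N−1)…(N−9)] / (10! · N^10) = (1/10!) · 1 · (1 − 1/n) · … · (1 − 9/n). Each factor → 1 as N → ∞, so the limit is 1/10! = 1/3628800.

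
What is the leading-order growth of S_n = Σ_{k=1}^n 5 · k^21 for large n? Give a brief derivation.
S_n ~ 5 · n^22 / 22

By integral comparison (Euler-Maclaurin), Σ_{k=1}^n 5 · k^21 = 5 · ∫_0^n x^21 dx + O(n^21) = 5 · n^22/22 + O(n^21). (Equivalently, Faulhaber's formula gives the same leading term.)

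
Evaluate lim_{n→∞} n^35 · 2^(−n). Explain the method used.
lim = 0

Exponentials with base > 1 dominate every fixed polynomial: for any fixed c, n^c / 2^n → 0 as n → ∞ (e.g. by the ratio test, or by writing 2^n = e^(n ln 2) and noting e^(n ln 2) / n^c → ∞). Hence n^35 · 2^(−n) = n^35 / 2^n → 0.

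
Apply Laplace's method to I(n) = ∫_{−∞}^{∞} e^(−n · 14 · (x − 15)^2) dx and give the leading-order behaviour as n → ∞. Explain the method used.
I(n) = sqrt(π/(14n))

Here φ(x) = 14 · (x − 15)^2 has its unique minimum at x* = 15 with φ(x*) = 0 and φ''(x*) = 28. Laplace's method gives
  I(n) ~ e^(−n φ(x*)) · sqrt(2π / (n · φ''(x*))) = sqrt(2π / (28n)) = sqrt(π/(14n)).
This is exact: substituting u = (x − 15)·sqrt(14n) gives I(n) = (1/sqrt(14n)) ∫_{−∞}^{∞} e^(−u^2) du = sqrt(π/(14n)).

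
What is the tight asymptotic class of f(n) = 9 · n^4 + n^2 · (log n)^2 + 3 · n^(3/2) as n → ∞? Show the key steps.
f(n) ∈ Θ(n^4)

Compare the terms by growth order. For large n, n^a · (log n)^b dominates n^a' · (log n)^b' iff a > a', or (a = a' and b > b'). Ranking the 3 terms shows the dominant one is 9 · n^4. Hence f(n) ∈ Θ(n^4).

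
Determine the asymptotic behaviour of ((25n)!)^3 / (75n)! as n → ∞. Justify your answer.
((25n)!)^3/(75n)! ~ ((2π·25n)^(2/2) / sqrt(3)) · 3^(−3·25n)  →  0

Write N = 25n. Stirling: N! ~ sqrt(2π N)(N/e)^N and (3N)! ~ sqrt(2π·3N)·(3N/e)^(3N).
  (N!)^3/(3N)! ~ (2π N)^(3/2) (N/e)^(3N) / [sqrt(2π·3N) (3N/e)^(3N)]
     = (2π N)^(3/2) / sqrt(2π·3N) · (N/(3N))^(3N)
     = (2π N)^((3−1)/2) / sqrt(3) · 3^(−3N).
Since 3^3 > 1, the factor 3^(−3N) decays exponentially, so the ratio → 0. Substituting N = 25n gives the stated form.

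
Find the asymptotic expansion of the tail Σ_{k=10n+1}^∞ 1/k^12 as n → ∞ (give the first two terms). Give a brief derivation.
Σ_{k>10n} 1/k^12 = 1/(11 · (10n)^11) − 1/(2 · (10n)^12) + O(1/(10n)^13)

Compare to the integral: ∫_{10n}^∞ x^(−12) dx = [−x^(−11)/11]_{10n}^∞ = 1/((12−1)·(10n)^11). The Euler-Maclaurin correction adds −f(10n)/2 = −1/(2·(10n)^12). Euler-Maclaurin then gives
  Σ_{k>10n} 1/k^12 = ∫_{10n}^∞ dx/x^12 − 1/(2·(10n)^12) + O(1/(10n)^13).
(Equivalently this is ζ(12) − Σ_{k≤10n} 1/k^12.)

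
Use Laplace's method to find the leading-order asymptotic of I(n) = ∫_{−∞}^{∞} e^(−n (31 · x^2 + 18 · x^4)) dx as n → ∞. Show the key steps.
I(n) ~ sqrt(π/(31n))

φ(x) = 31 · x^2 + 18 · x^4 has its unique global minimum at x* = 0 (since φ'(x) = 62x + 72x^3 = 0 only at x = 0 for real x with both coefficients positive, and φ → ∞ as |x| → ∞). At x* = 0, φ(0) = 0 and φ''(0) = 62. Laplace's method then gives
  I(n) ~ sqrt(2π / (n · φ''(0))) · e^(−n φ(0)) = sqrt(2π / (62n)) = sqrt(π/(31n)).
The 18 · x^4 term contributes only at subleading order (an O(1/n) relative correction).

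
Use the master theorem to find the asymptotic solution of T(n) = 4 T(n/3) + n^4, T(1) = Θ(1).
T(n) = Θ(n^4)

log_3 4 ≈ 1.262. f(n) = n^4 dominates n^(log_3 4) since 4 > 1.262, and the regularity condition a·f(n/b) = 4·(n/3)^4 = (4/81)·n^4 ≤ c·f(n) holds with c = 4/81 ≈ 0.0494 < 1. So this is Case 3: T(n) = Θ(f(n)) = Θ(n^4).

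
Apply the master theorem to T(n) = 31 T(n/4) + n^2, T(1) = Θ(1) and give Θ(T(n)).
T(n) = Θ(n^(log_4 31))

Master theorem: compare f(n) = n^2 to n^(log_4 31) where log_4 31 ≈ 2.477. Since 2 < log_4 31, we have f(n) = O(n^(log_4 31 − ε)) for some ε > 0 — Case 1. Hence T(n) = Θ(n^(log_4 31)).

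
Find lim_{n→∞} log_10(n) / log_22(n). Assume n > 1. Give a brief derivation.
lim = ln(22) / ln(10) = log_10(22)

Change of base: log_10(n) = ln n / ln 10 and log_22(n) = ln n / ln 22. The ratio is (ln n / ln 10) · (ln 22 / ln n) = ln 22 / ln 10, a constant independent of n. So the limit is ln 22 / ln 10 = log_10(22).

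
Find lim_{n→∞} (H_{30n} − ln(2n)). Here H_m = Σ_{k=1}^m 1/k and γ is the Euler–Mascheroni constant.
lim = ln 15 + γ

By Euler-Maclaurin, H_m = ln m + γ + O(1/m). So
  H_{30n} − ln(2n) = ln(30n) + γ − ln(2n) + O(1/n)
                       = ln(30/2) + γ + O(1/n).
Hence the limit is ln(30/2) + γ (= ln 15).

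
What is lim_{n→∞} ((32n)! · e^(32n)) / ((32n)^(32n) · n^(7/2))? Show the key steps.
lim = 0

Stirling: (32n)! ~ sqrt(2π·32n) · (32n/e)^(32n). Hence
  (32n)! · e^(32n) / (32n)^(32n) ~ sqrt(2π·32n).
Dividing by n^(7/2): sqrt(2π·32n) / n^(7/2) = sqrt(2π·32) · n^((1−7)/2), so the expression behaves like sqrt(2π·32) · n^((1−7)/2) → 0.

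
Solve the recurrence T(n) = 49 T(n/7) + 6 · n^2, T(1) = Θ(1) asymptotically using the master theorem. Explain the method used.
T(n) = Θ(n^2 log n)

log_7 49 = 2, and f(n) = 6 · n^2 = Θ(n^(log_7 49)). This is Case 2 of the master theorem: T(n) = Θ(f(n) · log n) = Θ(n^2 log n).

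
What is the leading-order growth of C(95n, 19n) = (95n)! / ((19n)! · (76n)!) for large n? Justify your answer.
C(95n, 19n) ~ (3125/256)^(19n) · sqrt(5/(8π·19n))

Write N = 19n. Apply Stirling to each factorial:
  (5N)! ~ sqrt(2π·5N) · (5N/e)^(5N),
  N! ~ sqrt(2π N) · (N/e)^N,
  (4N)! ~ sqrt(2π·4N) · (4N/e)^(4N).
The exponential factors combine to (5N)^(5N) / (N^N · (4N)^(4N)) = 5^(5N)/4^(4N) = (5^5/4^4)^N = (3125/256)^N.
The square-root prefactors combine to sqrt(2π·5N) / (sqrt(2π N)·sqrt(2π·4N)) = sqrt(5 / (2π·4·N)) = sqrt(5/(8π·19n)).
Substituting N = 19n: C(95n, 19n) ~ (3125/256)^(19n) · sqrt(5/(8π·19n)).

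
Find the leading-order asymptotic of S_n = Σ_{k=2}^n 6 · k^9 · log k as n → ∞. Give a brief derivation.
S_n ~ 3 · n^10 log n / 5 − 3 · n^10 / 50

By integral comparison, S_n = ∫_1^n 6 · x^9 · log x dx + O(n^9 · log n). For the integral, ∫ x^9 log x dx = n^10 log n / 10 − n^10/100 (integration by parts). Hence S_n ~ 3 · n^10 log n / 5 − 3 · n^10 / 50.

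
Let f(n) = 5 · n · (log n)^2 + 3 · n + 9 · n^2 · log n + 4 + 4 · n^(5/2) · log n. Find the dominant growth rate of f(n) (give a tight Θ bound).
f(n) ∈ Θ(n^(5/2) · log n)

Compare the terms by growth order. For large n, n^a · (log n)^b dominates n^a' · (log n)^b' iff a > a', or (a = a' and b > b'). Ranking the 5 terms shows the dominant one is 4 · n^(5/2) · log n. Hence f(n) ∈ Θ(n^(5/2) · log n).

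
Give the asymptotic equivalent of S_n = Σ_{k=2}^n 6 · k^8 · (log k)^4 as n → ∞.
S_n ~ 2 · n^9 · (log n)^4 / 3

By integral comparison, S_n = ∫_1^n 6 · x^8 · (log x)^4 dx + O(n^8 · (log n)^4). For the integral, the leading term of ∫_1^n x^8 (log x)^4 dx is n^9/9 · (log n)^4 (by repeated integration by parts; each step lowers the log-exponent and produces a relatively O(1/log n) correction). Hence S_n ~ 2 · n^9 · (log n)^4 / 3.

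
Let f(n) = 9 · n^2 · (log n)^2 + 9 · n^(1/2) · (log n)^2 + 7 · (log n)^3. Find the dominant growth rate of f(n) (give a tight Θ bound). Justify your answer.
f(n) ∈ Θ(n^2 · (log n)^2)

Compare the terms by growth order. For large n, n^a · (log n)^b dominates n^a' · (log n)^b' iff a > a', or (a = a' and b > b'). Ranking the 3 terms shows the dominant one is 9 · n^2 · (log n)^2. Hence f(n) ∈ Θ(n^2 · (log n)^2).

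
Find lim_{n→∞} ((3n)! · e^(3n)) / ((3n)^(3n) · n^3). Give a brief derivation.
lim = 0

Stirling: (3n)! ~ sqrt(2π·3n) · (3n/e)^(3n). Hence
  (3n)! · e^(3n) / (3n)^(3n) ~ sqrt(2π·3n).
Dividing by n^3: sqrt(2π·3n) / n^3 = sqrt(2π·3) · n^((1−6)/2), so the expression behaves like sqrt(2π·3) · n^((1−6)/2) → 0.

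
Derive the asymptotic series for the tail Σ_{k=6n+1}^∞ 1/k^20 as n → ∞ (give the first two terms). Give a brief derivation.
Σ_{k>6n} 1/k^20 = 1/(19 · (6n)^19) − 1/(2 · (6n)^20) + O(1/(6n)^21)

Compare to the integral: ∫_{6n}^∞ x^(−20) dx = [−x^(−19)/19]_{6n}^∞ = 1/((20−1)·(6n)^19). The Euler-Maclaurin correction adds −f(6n)/2 = −1/(2·(6n)^20). Euler-Maclaurin then gives
  Σ_{k>6n} 1/k^20 = ∫_{6n}^∞ dx/x^20 − 1/(2·(6n)^20) + O(1/(6n)^21).
(Equivalently this is ζ(20) − Σ_{k≤6n} 1/k^20.)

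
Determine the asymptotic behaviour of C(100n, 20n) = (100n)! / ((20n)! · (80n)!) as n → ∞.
C(100n, 20n) ~ (3125/256)^(20n) · sqrt(5/(8π·20n))

Write N = 20n. Apply Stirling to each factorial:
  (5N)! ~ sqrt(2π·5N) · (5N/e)^(5N),
  N! ~ sqrt(2π N) · (N/e)^N,
  (4N)! ~ sqrt(2π·4N) · (4N/e)^(4N).
The exponential factors combine to (5N)^(5N) / (N^N · (4N)^(4N)) = 5^(5N)/4^(4N) = (5^5/4^4)^N = (3125/256)^N.
The square-root prefactors combine to sqrt(2π·5N) / (sqrt(2π N)·sqrt(2π·4N)) = sqrt(5 / (2π·4·N)) = sqrt(5/(8π·20n)).
Substituting N = 20n: C(100n, 20n) ~ (3125/256)^(20n) · sqrt(5/(8π·20n)).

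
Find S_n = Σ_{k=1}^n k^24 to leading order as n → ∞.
S_n ~ n^25 / 25

By integral comparison (Euler-Maclaurin), Σ_{k=1}^n k^24 = ∫_0^n x^24 dx + O(n^24) = n^25/25 + O(n^24). (Equivalently, Faulhaber's formula gives the same leading term.)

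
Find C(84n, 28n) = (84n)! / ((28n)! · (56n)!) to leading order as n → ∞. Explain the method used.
C(84n, 28n) ~ (27/4)^(28n) · sqrt(3/(4π·28n))

Write N = 28n. Apply Stirling to each factorial:
  (3N)! ~ sqrt(2π·3N) · (3N/e)^(3N),
  N! ~ sqrt(2π N) · (N/e)^N,
  (2N)! ~ sqrt(2π·2N) · (2N/e)^(2N).
The exponential factors combine to (3N)^(3N) / (N^N · (2N)^(2N)) = 3^(3N)/2^(2N) = (3^3/2^2)^N = (27/4)^N.
The square-root prefactors combine to sqrt(2π·3N) / (sqrt(2π N)·sqrt(2π·2N)) = sqrt(3 / (2π·2·N)) = sqrt(3/(4π·28n)).
Substituting N = 28n: C(84n, 28n) ~ (27/4)^(28n) · sqrt(3/(4π·28n)).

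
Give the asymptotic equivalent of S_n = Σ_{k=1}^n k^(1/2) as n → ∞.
S_n ~ (2/3) · n^(3/2)

Integral comparison: Σ_{k=1}^n k^(1/2) = ∫_0^n x^(1/2) dx + O(n^(1/2)). The integral is n^(1 + 1/2) / (1 + 1/2) = n^((1+2)/2) / ((1+2)/2) = (2/3) · n^(3/2).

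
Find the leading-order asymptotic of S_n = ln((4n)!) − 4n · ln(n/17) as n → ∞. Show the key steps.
S_n ~ 4n · (ln 68 − 1) + O(ln n)

Stirling: ln((4n)!) = 4n ln(4n) − 4n + O(ln n).
  S_n = 4n ln(4n) − 4n − 4n ln(n/17) + O(ln n)
      = 4n ln(4n) − 4n ln n + 4n ln 17 − 4n + O(ln n)
      = 4n ln 4 + 4n ln 17 − 4n + O(ln n)
      = 4n (ln 68 − 1) + O(ln n).
Numerically ln(68) − 1 ≈ 3.2195.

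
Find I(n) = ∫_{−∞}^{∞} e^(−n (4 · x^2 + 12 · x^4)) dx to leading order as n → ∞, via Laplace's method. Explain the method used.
I(n) ~ sqrt(π/(4n))

φ(x) = 4 · x^2 + 12 · x^4 has its unique global minimum at x* = 0 (since φ'(x) = 8x + 48x^3 = 0 only at x = 0 for real x with both coefficients positive, and φ → ∞ as |x| → ∞). At x* = 0, φ(0) = 0 and φ''(0) = 8. Laplace's method then gives
  I(n) ~ sqrt(2π / (n · φ''(0))) · e^(−n φ(0)) = sqrt(2π / (8n)) = sqrt(π/(4n)).
The 12 · x^4 term contributes only at subleading order (an O(1/n) relative correction).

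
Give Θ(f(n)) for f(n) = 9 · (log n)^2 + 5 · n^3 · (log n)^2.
f(n) ∈ Θ(n^3 · (log n)^2)

Compare the terms by growth order. For large n, n^a · (log n)^b dominates n^a' · (log n)^b' iff a > a', or (a = a' and b > b'). Ranking the 2 terms shows the dominant one is 5 · n^3 · (log n)^2. Hence f(n) ∈ Θ(n^3 · (log n)^2).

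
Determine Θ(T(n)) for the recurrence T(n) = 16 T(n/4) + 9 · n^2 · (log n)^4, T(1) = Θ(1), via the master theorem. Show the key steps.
T(n) = Θ(n^2 · (log n)^5)

Here log_4 16 = 2 and f(n) = 9 · n^2 · (log n)^4 = Θ(n^(log_4 16) · (log n)^4). This is the extended Case 2 of the master theorem (f matches the critical exponent up to log factors), giving T(n) = Θ(n^(log_4 16) · (log n)^(4+1)) = Θ(n^2 · (log n)^5).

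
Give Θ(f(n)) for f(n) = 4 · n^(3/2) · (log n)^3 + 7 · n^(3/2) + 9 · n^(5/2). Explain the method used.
f(n) ∈ Θ(n^(5/2))

Compare the terms by growth order. For large n, n^a · (log n)^b dominates n^a' · (log n)^b' iff a > a', or (a = a' and b > b'). Ranking the 3 terms shows the dominant one is 9 · n^(5/2). Hence f(n) ∈ Θ(n^(5/2)).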